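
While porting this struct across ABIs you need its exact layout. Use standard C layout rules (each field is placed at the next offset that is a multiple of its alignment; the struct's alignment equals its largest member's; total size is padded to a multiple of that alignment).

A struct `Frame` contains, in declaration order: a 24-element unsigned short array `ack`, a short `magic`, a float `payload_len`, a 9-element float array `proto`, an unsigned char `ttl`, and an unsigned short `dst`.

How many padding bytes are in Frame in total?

0..48  ack  (48B, 2-aligned)
48..50  magic  (2B, 2-aligned)
50..52  -- padding (2B)
52..56  payload_len  (4B, 4-aligned)
56..92  proto  (36B, 4-aligned)
92..93  ttl  (1B, 1-aligned)
93..94  -- padding (1B)
94..96  dst  (2B, 2-aligned)
sizeof = 96, alignof = 4
data bytes 93, size 96 → padding 3

3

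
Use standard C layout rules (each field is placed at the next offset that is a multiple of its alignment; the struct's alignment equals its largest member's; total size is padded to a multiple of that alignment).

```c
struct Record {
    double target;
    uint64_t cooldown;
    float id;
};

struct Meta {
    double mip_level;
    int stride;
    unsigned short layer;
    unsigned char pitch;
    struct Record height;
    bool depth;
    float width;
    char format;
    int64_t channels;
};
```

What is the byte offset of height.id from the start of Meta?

Record: @0: target [8B, align 8] → 8; @8: cooldown [8B, align 8] → 16; @16: id [4B, align 4] → 20; +4 tail pad (align 8); size 24, align 8
@0: mip_level [8B, align 8] → 8
@8: stride [4B, align 4] → 12
@12: layer [2B, align 2] → 14
@14: pitch [1B, align 1] → 15
+1 pad (align 8)
@16: height [24B, align 8] → 40
within Record: id at 16
16 + 16 = 32

32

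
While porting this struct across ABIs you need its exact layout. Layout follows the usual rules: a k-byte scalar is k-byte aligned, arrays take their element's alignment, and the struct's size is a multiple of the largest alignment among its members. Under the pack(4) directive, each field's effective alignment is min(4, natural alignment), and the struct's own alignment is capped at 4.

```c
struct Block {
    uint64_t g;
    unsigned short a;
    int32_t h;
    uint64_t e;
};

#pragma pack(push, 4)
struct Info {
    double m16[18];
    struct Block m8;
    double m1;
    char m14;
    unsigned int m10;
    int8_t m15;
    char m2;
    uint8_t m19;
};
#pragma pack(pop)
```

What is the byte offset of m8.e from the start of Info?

Block: 0..8  g  (8B, 8-aligned); 8..10  a  (2B, 2-aligned); 10..12  -- padding (2B); 12..16  h  (4B, 4-aligned); 16..24  e  (8B, 8-aligned); sizeof = 24, alignof = 8
0..144  m16  (144B, 4-aligned)
144..168  m8  (24B, 4-aligned)
within Block: e at 16
144 + 16 = 160

160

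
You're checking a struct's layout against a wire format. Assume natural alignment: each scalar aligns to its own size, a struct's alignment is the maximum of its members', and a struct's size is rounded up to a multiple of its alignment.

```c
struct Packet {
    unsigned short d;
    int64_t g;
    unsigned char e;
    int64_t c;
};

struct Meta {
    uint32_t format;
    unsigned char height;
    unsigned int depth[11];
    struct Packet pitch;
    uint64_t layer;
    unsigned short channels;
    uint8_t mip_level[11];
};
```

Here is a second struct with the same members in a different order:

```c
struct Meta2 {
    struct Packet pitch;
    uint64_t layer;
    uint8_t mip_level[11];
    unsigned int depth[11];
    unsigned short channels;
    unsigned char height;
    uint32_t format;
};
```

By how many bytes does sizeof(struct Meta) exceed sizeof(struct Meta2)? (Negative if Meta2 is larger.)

Packet: @0: d [2B, align 2] → 2; +6 pad (align 8); @8: g [8B, align 8] → 16; @16: e [1B, align 1] → 17; +7 pad (align 8); @24: c [8B, align 8] → 32; size 32, align 8
@0: format [4B, align 4] → 4
@4: height [1B, align 1] → 5
+3 pad (align 4)
@8: depth [44B, align 4] → 52
+4 pad (align 8)
@56: pitch [32B, align 8] → 88
@88: layer [8B, align 8] → 96
@96: channels [2B, align 2] → 98
@98: mip_level [11B, align 1] → 109
+3 tail pad (align 8)
size 112, align 8
— Meta2 —
@0: pitch [32B, align 8] → 32
@32: layer [8B, align 8] → 40
@40: mip_level [11B, align 1] → 51
+1 pad (align 4)
@52: depth [44B, align 4] → 96
@96: channels [2B, align 2] → 98
@98: height [1B, align 1] → 99
+1 pad (align 4)
@100: format [4B, align 4] → 104
size 104, align 8
112 − 104 = 8

8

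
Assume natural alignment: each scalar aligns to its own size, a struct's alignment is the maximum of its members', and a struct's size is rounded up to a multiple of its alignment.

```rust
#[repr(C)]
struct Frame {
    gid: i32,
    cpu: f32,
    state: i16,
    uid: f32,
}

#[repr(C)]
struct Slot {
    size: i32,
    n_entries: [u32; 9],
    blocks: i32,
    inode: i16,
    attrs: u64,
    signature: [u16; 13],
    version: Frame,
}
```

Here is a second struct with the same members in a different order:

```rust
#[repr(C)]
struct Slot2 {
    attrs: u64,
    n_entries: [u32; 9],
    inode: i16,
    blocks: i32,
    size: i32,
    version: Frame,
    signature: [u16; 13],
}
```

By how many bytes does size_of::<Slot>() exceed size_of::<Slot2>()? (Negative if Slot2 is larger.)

0

Frame: 0..4  gid  (4B, 4-aligned); 4..8  cpu  (4B, 4-aligned); 8..10  state  (2B, 2-aligned); 10..12  -- padding (2B); 12..16  uid  (4B, 4-aligned); sizeof = 16, alignof = 4
0..4  size  (4B, 4-aligned)
4..40  n_entries  (36B, 4-aligned)
40..44  blocks  (4B, 4-aligned)
44..46  inode  (2B, 2-aligned)
46..48  -- padding (2B)
48..56  attrs  (8B, 8-aligned)
56..82  signature  (26B, 2-aligned)
82..84  -- padding (2B)
84..100  version  (16B, 4-aligned)
100..104  -- tail padding (4B)
sizeof = 104, alignof = 8
— Slot2 —
0..8  attrs  (8B, 8-aligned)
8..44  n_entries  (36B, 4-aligned)
44..46  inode  (2B, 2-aligned)
46..48  -- padding (2B)
48..52  blocks  (4B, 4-aligned)
52..56  size  (4B, 4-aligned)
56..72  version  (16B, 4-aligned)
72..98  signature  (26B, 2-aligned)
98..104  -- tail padding (6B)
sizeof = 104, alignof = 8
104 − 104 = 0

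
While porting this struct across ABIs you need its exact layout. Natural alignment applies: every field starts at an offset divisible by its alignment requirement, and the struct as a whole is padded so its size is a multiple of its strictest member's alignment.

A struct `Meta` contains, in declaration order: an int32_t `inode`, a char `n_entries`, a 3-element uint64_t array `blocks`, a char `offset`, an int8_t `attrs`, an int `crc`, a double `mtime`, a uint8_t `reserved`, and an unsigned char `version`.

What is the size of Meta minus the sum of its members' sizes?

11

inode at 0 (size 4, align 4) → ends 4
n_entries at 4 (size 1, align 1) → ends 5
pad 3 to align 8 for blocks
blocks at 8 (size 24, align 8) → ends 32
offset at 32 (size 1, align 1) → ends 33
attrs at 33 (size 1, align 1) → ends 34
pad 2 to align 4 for crc
crc at 36 (size 4, align 4) → ends 40
mtime at 40 (size 8, align 8) → ends 48
reserved at 48 (size 1, align 1) → ends 49
version at 49 (size 1, align 1) → ends 50
tail pad 6 to reach multiple of 8
total 56 bytes, alignment 8
data bytes 45, size 56 → padding 11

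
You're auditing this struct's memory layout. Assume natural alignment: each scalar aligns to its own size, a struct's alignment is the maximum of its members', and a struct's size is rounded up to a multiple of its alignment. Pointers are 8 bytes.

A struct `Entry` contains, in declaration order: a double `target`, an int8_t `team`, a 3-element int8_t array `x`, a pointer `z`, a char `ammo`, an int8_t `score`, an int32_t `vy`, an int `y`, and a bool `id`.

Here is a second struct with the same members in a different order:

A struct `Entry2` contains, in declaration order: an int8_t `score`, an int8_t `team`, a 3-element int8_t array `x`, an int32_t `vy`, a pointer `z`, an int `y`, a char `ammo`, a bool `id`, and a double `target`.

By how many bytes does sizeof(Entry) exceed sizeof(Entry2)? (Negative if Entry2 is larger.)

0

0..8  target  (8B, 8-aligned)
8..9  team  (1B, 1-aligned)
9..12  x  (3B, 1-aligned)
12..16  -- padding (4B)
16..24  z  (8B, 8-aligned)
24..25  ammo  (1B, 1-aligned)
25..26  score  (1B, 1-aligned)
26..28  -- padding (2B)
28..32  vy  (4B, 4-aligned)
32..36  y  (4B, 4-aligned)
36..37  id  (1B, 1-aligned)
37..40  -- tail padding (3B)
sizeof = 40, alignof = 8
— Entry2 —
0..1  score  (1B, 1-aligned)
1..2  team  (1B, 1-aligned)
2..5  x  (3B, 1-aligned)
5..8  -- padding (3B)
8..12  vy  (4B, 4-aligned)
12..16  -- padding (4B)
16..24  z  (8B, 8-aligned)
24..28  y  (4B, 4-aligned)
28..29  ammo  (1B, 1-aligned)
29..30  id  (1B, 1-aligned)
30..32  -- padding (2B)
32..40  target  (8B, 8-aligned)
sizeof = 40, alignof = 8
40 − 40 = 0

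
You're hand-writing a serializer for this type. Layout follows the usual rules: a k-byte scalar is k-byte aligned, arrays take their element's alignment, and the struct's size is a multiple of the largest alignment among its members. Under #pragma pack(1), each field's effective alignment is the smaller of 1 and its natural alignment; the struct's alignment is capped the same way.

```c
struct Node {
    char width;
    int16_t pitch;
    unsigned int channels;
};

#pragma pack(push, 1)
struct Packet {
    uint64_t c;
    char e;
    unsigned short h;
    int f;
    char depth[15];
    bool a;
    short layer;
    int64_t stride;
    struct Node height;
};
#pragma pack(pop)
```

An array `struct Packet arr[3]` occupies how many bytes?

147

Node: @0: width [1B, align 1] → 1; +1 pad (align 2); @2: pitch [2B, align 2] → 4; @4: channels [4B, align 4] → 8; size 8, align 4
@0: c [8B, align 1] → 8
@8: e [1B, align 1] → 9
@9: h [2B, align 1] → 11
@11: f [4B, align 1] → 15
@15: depth [15B, align 1] → 30
@30: a [1B, align 1] → 31
@31: layer [2B, align 1] → 33
@33: stride [8B, align 1] → 41
@41: height [8B, align 1] → 49
size 49, align 1
array of 3: 3 × 49 = 147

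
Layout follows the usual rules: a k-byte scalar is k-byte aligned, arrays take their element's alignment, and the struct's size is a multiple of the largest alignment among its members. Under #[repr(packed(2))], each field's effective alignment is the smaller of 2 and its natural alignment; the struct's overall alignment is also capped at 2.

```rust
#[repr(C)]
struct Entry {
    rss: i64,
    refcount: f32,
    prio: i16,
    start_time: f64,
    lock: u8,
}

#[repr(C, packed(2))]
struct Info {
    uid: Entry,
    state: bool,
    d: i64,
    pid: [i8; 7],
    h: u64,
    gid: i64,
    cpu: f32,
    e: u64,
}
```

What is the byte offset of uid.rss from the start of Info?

0

Entry: 0..8  rss  (8B, 8-aligned); 8..12  refcount  (4B, 4-aligned); 12..14  prio  (2B, 2-aligned); 14..16  -- padding (2B); 16..24  start_time  (8B, 8-aligned); 24..25  lock  (1B, 1-aligned); 25..32  -- tail padding (7B); sizeof = 32, alignof = 8
0..32  uid  (32B, 2-aligned)
within Entry: rss at 0
0 + 0 = 0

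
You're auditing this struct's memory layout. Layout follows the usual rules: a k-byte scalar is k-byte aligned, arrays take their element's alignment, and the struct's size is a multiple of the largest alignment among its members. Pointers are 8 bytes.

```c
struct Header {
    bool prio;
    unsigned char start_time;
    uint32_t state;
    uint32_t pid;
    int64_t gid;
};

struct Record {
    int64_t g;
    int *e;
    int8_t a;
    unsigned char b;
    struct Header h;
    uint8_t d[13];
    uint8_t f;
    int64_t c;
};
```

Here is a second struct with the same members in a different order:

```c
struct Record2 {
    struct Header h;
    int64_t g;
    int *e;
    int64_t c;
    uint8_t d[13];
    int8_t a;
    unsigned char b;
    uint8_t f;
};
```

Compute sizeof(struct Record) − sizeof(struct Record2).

8

Header: prio at 0 (size 1, align 1) → ends 1; start_time at 1 (size 1, align 1) → ends 2; pad 2 to align 4 for state; state at 4 (size 4, align 4) → ends 8; pid at 8 (size 4, align 4) → ends 12; pad 4 to align 8 for gid; gid at 16 (size 8, align 8) → ends 24; total 24 bytes, alignment 8
g at 0 (size 8, align 8) → ends 8
e at 8 (size 8, align 8) → ends 16
a at 16 (size 1, align 1) → ends 17
b at 17 (size 1, align 1) → ends 18
pad 6 to align 8 for h
h at 24 (size 24, align 8) → ends 48
d at 48 (size 13, align 1) → ends 61
f at 61 (size 1, align 1) → ends 62
pad 2 to align 8 for c
c at 64 (size 8, align 8) → ends 72
total 72 bytes, alignment 8
— Record2 —
h at 0 (size 24, align 8) → ends 24
g at 24 (size 8, align 8) → ends 32
e at 32 (size 8, align 8) → ends 40
c at 40 (size 8, align 8) → ends 48
d at 48 (size 13, align 1) → ends 61
a at 61 (size 1, align 1) → ends 62
b at 62 (size 1, align 1) → ends 63
f at 63 (size 1, align 1) → ends 64
total 64 bytes, alignment 8
72 − 64 = 8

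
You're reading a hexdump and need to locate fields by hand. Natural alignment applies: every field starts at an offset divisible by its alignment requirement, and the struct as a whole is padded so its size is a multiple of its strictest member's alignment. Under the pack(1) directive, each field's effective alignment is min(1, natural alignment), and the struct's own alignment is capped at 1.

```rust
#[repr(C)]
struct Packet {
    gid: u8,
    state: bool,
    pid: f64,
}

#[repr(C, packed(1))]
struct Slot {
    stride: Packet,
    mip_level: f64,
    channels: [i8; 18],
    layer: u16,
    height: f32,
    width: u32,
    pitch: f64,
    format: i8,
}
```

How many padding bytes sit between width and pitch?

0

Packet: gid at 0 (size 1, align 1) → ends 1; state at 1 (size 1, align 1) → ends 2; pad 6 to align 8 for pid; pid at 8 (size 8, align 8) → ends 16; total 16 bytes, alignment 8
stride at 0 (size 16, align 1) → ends 16
mip_level at 16 (size 8, align 1) → ends 24
channels at 24 (size 18, align 1) → ends 42
layer at 42 (size 2, align 1) → ends 44
height at 44 (size 4, align 1) → ends 48
width at 48 (size 4, align 1) → ends 52
pitch at 52 (size 8, align 1) → ends 60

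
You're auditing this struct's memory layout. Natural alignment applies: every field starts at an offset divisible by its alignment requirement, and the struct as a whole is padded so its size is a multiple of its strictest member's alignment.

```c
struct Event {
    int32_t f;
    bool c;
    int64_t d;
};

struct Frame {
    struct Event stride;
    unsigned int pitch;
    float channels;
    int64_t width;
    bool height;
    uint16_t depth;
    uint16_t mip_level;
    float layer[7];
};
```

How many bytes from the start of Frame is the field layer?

Event: f at 0 (size 4, align 4) → ends 4; c at 4 (size 1, align 1) → ends 5; pad 3 to align 8 for d; d at 8 (size 8, align 8) → ends 16; total 16 bytes, alignment 8
stride at 0 (size 16, align 8) → ends 16
pitch at 16 (size 4, align 4) → ends 20
channels at 20 (size 4, align 4) → ends 24
width at 24 (size 8, align 8) → ends 32
height at 32 (size 1, align 1) → ends 33
pad 1 to align 2 for depth
depth at 34 (size 2, align 2) → ends 36
mip_level at 36 (size 2, align 2) → ends 38
pad 2 to align 4 for layer
layer at 40 (size 28, align 4) → ends 68

40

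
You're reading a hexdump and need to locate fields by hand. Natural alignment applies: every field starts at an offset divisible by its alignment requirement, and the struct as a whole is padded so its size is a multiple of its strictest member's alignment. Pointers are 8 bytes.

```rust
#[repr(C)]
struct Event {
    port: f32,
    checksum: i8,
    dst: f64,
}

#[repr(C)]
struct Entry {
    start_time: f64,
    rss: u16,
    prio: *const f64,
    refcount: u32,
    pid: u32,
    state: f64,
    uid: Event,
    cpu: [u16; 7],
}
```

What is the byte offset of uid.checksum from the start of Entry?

Event: port at 0 (size 4, align 4) → ends 4; checksum at 4 (size 1, align 1) → ends 5; pad 3 to align 8 for dst; dst at 8 (size 8, align 8) → ends 16; total 16 bytes, alignment 8
start_time at 0 (size 8, align 8) → ends 8
rss at 8 (size 2, align 2) → ends 10
pad 6 to align 8 for prio
prio at 16 (size 8, align 8) → ends 24
refcount at 24 (size 4, align 4) → ends 28
pid at 28 (size 4, align 4) → ends 32
state at 32 (size 8, align 8) → ends 40
uid at 40 (size 16, align 8) → ends 56
within Event: checksum at 4
40 + 4 = 44

44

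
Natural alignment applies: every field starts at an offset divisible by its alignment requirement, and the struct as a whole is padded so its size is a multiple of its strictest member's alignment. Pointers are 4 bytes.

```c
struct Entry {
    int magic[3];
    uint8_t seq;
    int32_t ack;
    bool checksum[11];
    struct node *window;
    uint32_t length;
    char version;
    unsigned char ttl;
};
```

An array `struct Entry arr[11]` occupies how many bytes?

@0: magic [12B, align 4] → 12
@12: seq [1B, align 1] → 13
+3 pad (align 4)
@16: ack [4B, align 4] → 20
@20: checksum [11B, align 1] → 31
+1 pad (align 4)
@32: window [4B, align 4] → 36
@36: length [4B, align 4] → 40
@40: version [1B, align 1] → 41
@41: ttl [1B, align 1] → 42
+2 tail pad (align 4)
size 44, align 4
array of 11: 11 × 44 = 484

484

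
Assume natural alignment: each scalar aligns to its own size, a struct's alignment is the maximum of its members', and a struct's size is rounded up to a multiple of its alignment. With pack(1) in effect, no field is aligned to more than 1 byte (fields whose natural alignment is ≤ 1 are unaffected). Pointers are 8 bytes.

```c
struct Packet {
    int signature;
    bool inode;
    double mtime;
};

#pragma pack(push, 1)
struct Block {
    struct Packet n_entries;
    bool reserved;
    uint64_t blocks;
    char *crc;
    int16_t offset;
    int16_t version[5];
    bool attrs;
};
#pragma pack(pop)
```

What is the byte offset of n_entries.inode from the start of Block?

4

Packet: 0..4  signature  (4B, 4-aligned); 4..5  inode  (1B, 1-aligned); 5..8  -- padding (3B); 8..16  mtime  (8B, 8-aligned); sizeof = 16, alignof = 8
0..16  n_entries  (16B, 1-aligned)
within Packet: inode at 4
0 + 4 = 4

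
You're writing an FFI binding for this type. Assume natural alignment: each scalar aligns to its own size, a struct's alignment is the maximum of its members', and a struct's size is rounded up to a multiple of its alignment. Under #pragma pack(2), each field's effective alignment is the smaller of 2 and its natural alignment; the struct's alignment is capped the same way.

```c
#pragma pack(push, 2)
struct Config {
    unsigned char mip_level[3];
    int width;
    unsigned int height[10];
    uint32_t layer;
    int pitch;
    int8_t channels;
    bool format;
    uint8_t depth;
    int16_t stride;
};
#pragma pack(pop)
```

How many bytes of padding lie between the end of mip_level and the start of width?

1

0..3  mip_level  (3B, 1-aligned)
3..4  -- padding (1B)
4..8  width  (4B, 2-aligned)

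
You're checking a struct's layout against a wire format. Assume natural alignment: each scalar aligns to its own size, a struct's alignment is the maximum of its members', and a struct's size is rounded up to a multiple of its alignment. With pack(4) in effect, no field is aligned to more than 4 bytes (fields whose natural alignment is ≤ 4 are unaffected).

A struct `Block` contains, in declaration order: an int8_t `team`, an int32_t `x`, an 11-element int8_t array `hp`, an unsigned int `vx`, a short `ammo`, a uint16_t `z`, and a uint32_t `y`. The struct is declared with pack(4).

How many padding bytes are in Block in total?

0..1  team  (1B, 1-aligned)
1..4  -- padding (3B)
4..8  x  (4B, 4-aligned)
8..19  hp  (11B, 1-aligned)
19..20  -- padding (1B)
20..24  vx  (4B, 4-aligned)
24..26  ammo  (2B, 2-aligned)
26..28  z  (2B, 2-aligned)
28..32  y  (4B, 4-aligned)
sizeof = 32, alignof = 4
data bytes 28, size 32 → padding 4

4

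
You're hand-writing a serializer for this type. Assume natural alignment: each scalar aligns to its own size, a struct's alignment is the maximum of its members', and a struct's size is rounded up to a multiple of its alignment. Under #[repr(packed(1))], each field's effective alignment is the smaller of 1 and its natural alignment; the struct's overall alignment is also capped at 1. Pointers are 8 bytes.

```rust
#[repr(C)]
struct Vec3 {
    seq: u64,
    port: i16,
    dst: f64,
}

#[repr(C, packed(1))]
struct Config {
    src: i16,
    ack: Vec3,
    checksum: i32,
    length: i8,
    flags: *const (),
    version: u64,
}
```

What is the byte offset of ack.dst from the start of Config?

Vec3: @0: seq [8B, align 8] → 8; @8: port [2B, align 2] → 10; +6 pad (align 8); @16: dst [8B, align 8] → 24; size 24, align 8
@0: src [2B, align 1] → 2
@2: ack [24B, align 1] → 26
within Vec3: dst at 16
2 + 16 = 18

18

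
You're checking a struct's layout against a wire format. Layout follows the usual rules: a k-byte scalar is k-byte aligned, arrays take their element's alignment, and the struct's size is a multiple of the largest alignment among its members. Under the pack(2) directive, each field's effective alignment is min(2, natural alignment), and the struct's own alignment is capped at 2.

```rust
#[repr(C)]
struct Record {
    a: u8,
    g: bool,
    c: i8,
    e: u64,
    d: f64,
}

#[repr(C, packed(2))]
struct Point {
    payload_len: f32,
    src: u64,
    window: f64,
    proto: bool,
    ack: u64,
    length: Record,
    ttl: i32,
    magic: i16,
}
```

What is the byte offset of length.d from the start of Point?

46

Record: @0: a [1B, align 1] → 1; @1: g [1B, align 1] → 2; @2: c [1B, align 1] → 3; +5 pad (align 8); @8: e [8B, align 8] → 16; @16: d [8B, align 8] → 24; size 24, align 8
@0: payload_len [4B, align 2] → 4
@4: src [8B, align 2] → 12
@12: window [8B, align 2] → 20
@20: proto [1B, align 1] → 21
+1 pad (align 2)
@22: ack [8B, align 2] → 30
@30: length [24B, align 2] → 54
within Record: d at 16
30 + 16 = 46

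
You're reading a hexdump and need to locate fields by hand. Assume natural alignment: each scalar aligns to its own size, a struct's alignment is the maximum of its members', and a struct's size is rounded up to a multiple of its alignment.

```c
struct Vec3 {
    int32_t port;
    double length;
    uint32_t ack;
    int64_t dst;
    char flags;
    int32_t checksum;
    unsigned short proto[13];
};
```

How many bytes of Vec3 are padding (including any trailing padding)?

17

port at 0 (size 4, align 4) → ends 4
pad 4 to align 8 for length
length at 8 (size 8, align 8) → ends 16
ack at 16 (size 4, align 4) → ends 20
pad 4 to align 8 for dst
dst at 24 (size 8, align 8) → ends 32
flags at 32 (size 1, align 1) → ends 33
pad 3 to align 4 for checksum
checksum at 36 (size 4, align 4) → ends 40
proto at 40 (size 26, align 2) → ends 66
tail pad 6 to reach multiple of 8
total 72 bytes, alignment 8
data bytes 55, size 72 → padding 17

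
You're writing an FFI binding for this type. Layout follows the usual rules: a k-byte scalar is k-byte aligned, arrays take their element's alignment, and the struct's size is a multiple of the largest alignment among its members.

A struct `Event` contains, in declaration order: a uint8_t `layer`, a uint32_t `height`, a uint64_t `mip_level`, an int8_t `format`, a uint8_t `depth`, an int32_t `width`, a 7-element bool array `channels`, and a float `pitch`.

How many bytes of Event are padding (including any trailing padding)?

10

0..1  layer  (1B, 1-aligned)
1..4  -- padding (3B)
4..8  height  (4B, 4-aligned)
8..16  mip_level  (8B, 8-aligned)
16..17  format  (1B, 1-aligned)
17..18  depth  (1B, 1-aligned)
18..20  -- padding (2B)
20..24  width  (4B, 4-aligned)
24..31  channels  (7B, 1-aligned)
31..32  -- padding (1B)
32..36  pitch  (4B, 4-aligned)
36..40  -- tail padding (4B)
sizeof = 40, alignof = 8
data bytes 30, size 40 → padding 10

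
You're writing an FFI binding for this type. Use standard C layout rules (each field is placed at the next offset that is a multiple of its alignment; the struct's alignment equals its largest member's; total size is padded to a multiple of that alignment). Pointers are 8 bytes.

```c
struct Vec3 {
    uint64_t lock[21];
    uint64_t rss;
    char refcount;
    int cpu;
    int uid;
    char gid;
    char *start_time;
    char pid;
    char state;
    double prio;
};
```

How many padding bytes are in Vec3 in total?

12

lock at 0 (size 168, align 8) → ends 168
rss at 168 (size 8, align 8) → ends 176
refcount at 176 (size 1, align 1) → ends 177
pad 3 to align 4 for cpu
cpu at 180 (size 4, align 4) → ends 184
uid at 184 (size 4, align 4) → ends 188
gid at 188 (size 1, align 1) → ends 189
pad 3 to align 8 for start_time
start_time at 192 (size 8, align 8) → ends 200
pid at 200 (size 1, align 1) → ends 201
state at 201 (size 1, align 1) → ends 202
pad 6 to align 8 for prio
prio at 208 (size 8, align 8) → ends 216
total 216 bytes, alignment 8
data bytes 204, size 216 → padding 12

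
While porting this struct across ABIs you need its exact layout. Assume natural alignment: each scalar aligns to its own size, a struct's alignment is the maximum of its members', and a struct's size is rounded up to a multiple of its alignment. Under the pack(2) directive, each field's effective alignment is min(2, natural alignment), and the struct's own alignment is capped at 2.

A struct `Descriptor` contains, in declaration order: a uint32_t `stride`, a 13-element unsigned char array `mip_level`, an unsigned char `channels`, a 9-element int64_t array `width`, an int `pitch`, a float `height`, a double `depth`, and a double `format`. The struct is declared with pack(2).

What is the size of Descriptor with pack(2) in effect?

114

0..4  stride  (4B, 2-aligned)
4..17  mip_level  (13B, 1-aligned)
17..18  channels  (1B, 1-aligned)
18..90  width  (72B, 2-aligned)
90..94  pitch  (4B, 2-aligned)
94..98  height  (4B, 2-aligned)
98..106  depth  (8B, 2-aligned)
106..114  format  (8B, 2-aligned)
sizeof = 114, alignof = 2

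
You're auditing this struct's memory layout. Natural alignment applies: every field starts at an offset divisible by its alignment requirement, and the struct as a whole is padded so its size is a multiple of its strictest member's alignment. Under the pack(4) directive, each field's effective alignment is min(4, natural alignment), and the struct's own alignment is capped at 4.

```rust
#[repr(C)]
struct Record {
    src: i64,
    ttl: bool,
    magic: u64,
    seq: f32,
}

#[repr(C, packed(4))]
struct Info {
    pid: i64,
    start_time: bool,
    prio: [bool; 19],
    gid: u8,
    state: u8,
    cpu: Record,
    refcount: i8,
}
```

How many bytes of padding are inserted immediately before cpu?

2

Record: src at 0 (size 8, align 8) → ends 8; ttl at 8 (size 1, align 1) → ends 9; pad 7 to align 8 for magic; magic at 16 (size 8, align 8) → ends 24; seq at 24 (size 4, align 4) → ends 28; tail pad 4 to reach multiple of 8; total 32 bytes, alignment 8
pid at 0 (size 8, align 4) → ends 8
start_time at 8 (size 1, align 1) → ends 9
prio at 9 (size 19, align 1) → ends 28
gid at 28 (size 1, align 1) → ends 29
state at 29 (size 1, align 1) → ends 30
pad 2 to align 4 for cpu
cpu at 32 (size 32, align 4) → ends 64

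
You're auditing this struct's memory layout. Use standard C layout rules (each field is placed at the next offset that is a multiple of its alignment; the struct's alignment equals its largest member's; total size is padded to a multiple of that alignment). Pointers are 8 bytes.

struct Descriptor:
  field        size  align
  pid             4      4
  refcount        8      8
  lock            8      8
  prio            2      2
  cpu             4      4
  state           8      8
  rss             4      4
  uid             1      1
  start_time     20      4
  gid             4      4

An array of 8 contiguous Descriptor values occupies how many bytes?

pid at 0 (size 4, align 4) → ends 4
pad 4 to align 8 for refcount
refcount at 8 (size 8, align 8) → ends 16
lock at 16 (size 8, align 8) → ends 24
prio at 24 (size 2, align 2) → ends 26
pad 2 to align 4 for cpu
cpu at 28 (size 4, align 4) → ends 32
state at 32 (size 8, align 8) → ends 40
rss at 40 (size 4, align 4) → ends 44
uid at 44 (size 1, align 1) → ends 45
pad 3 to align 4 for start_time
start_time at 48 (size 20, align 4) → ends 68
gid at 68 (size 4, align 4) → ends 72
total 72 bytes, alignment 8
array of 8: 8 × 72 = 576

576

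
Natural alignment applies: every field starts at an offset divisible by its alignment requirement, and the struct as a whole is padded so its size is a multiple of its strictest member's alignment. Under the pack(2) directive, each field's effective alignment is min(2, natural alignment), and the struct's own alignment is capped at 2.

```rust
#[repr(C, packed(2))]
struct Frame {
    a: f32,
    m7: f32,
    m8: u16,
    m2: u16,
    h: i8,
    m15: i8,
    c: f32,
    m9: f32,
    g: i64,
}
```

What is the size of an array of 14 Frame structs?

@0: a [4B, align 2] → 4
@4: m7 [4B, align 2] → 8
@8: m8 [2B, align 2] → 10
@10: m2 [2B, align 2] → 12
@12: h [1B, align 1] → 13
@13: m15 [1B, align 1] → 14
@14: c [4B, align 2] → 18
@18: m9 [4B, align 2] → 22
@22: g [8B, align 2] → 30
size 30, align 2
array of 14: 14 × 30 = 420

420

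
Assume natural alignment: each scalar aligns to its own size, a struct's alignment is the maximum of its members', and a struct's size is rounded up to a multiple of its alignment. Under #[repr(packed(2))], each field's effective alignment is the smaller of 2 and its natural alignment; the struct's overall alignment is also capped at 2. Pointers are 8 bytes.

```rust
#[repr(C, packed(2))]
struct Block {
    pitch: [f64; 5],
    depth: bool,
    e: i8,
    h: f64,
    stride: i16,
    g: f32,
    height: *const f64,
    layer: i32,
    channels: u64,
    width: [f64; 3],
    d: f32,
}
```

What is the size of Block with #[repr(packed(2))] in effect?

@0: pitch [40B, align 2] → 40
@40: depth [1B, align 1] → 41
@41: e [1B, align 1] → 42
@42: h [8B, align 2] → 50
@50: stride [2B, align 2] → 52
@52: g [4B, align 2] → 56
@56: height [8B, align 2] → 64
@64: layer [4B, align 2] → 68
@68: channels [8B, align 2] → 76
@76: width [24B, align 2] → 100
@100: d [4B, align 2] → 104
size 104, align 2

104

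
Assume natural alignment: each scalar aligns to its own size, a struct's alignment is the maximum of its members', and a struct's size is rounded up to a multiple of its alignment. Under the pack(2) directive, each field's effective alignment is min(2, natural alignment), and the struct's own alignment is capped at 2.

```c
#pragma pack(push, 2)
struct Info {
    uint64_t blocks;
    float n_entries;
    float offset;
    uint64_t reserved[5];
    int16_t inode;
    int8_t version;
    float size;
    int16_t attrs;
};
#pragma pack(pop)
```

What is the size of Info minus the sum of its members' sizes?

1

0..8  blocks  (8B, 2-aligned)
8..12  n_entries  (4B, 2-aligned)
12..16  offset  (4B, 2-aligned)
16..56  reserved  (40B, 2-aligned)
56..58  inode  (2B, 2-aligned)
58..59  version  (1B, 1-aligned)
59..60  -- padding (1B)
60..64  size  (4B, 2-aligned)
64..66  attrs  (2B, 2-aligned)
sizeof = 66, alignof = 2
data bytes 65, size 66 → padding 1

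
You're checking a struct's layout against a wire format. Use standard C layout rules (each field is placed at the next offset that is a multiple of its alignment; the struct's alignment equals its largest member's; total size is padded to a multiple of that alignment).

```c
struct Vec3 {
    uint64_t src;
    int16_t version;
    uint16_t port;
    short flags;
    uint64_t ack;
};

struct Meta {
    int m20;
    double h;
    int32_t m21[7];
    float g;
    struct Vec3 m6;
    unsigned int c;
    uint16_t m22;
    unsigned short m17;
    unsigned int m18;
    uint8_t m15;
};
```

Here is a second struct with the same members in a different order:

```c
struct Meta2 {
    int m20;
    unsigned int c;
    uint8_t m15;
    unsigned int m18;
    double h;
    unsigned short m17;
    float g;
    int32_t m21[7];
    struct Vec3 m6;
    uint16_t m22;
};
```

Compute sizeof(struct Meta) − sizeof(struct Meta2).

-8

Vec3: src at 0 (size 8, align 8) → ends 8; version at 8 (size 2, align 2) → ends 10; port at 10 (size 2, align 2) → ends 12; flags at 12 (size 2, align 2) → ends 14; pad 2 to align 8 for ack; ack at 16 (size 8, align 8) → ends 24; total 24 bytes, alignment 8
m20 at 0 (size 4, align 4) → ends 4
pad 4 to align 8 for h
h at 8 (size 8, align 8) → ends 16
m21 at 16 (size 28, align 4) → ends 44
g at 44 (size 4, align 4) → ends 48
m6 at 48 (size 24, align 8) → ends 72
c at 72 (size 4, align 4) → ends 76
m22 at 76 (size 2, align 2) → ends 78
m17 at 78 (size 2, align 2) → ends 80
m18 at 80 (size 4, align 4) → ends 84
m15 at 84 (size 1, align 1) → ends 85
tail pad 3 to reach multiple of 8
total 88 bytes, alignment 8
— Meta2 —
m20 at 0 (size 4, align 4) → ends 4
c at 4 (size 4, align 4) → ends 8
m15 at 8 (size 1, align 1) → ends 9
pad 3 to align 4 for m18
m18 at 12 (size 4, align 4) → ends 16
h at 16 (size 8, align 8) → ends 24
m17 at 24 (size 2, align 2) → ends 26
pad 2 to align 4 for g
g at 28 (size 4, align 4) → ends 32
m21 at 32 (size 28, align 4) → ends 60
pad 4 to align 8 for m6
m6 at 64 (size 24, align 8) → ends 88
m22 at 88 (size 2, align 2) → ends 90
tail pad 6 to reach multiple of 8
total 96 bytes, alignment 8
88 − 96 = -8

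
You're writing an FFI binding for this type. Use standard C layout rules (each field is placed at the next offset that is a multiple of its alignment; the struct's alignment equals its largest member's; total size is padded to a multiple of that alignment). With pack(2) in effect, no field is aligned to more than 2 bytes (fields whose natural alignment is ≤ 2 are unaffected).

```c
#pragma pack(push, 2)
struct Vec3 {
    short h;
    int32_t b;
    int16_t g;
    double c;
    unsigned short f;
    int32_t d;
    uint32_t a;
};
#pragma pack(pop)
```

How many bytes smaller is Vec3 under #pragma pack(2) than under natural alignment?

natural layout:
  0..2  h  (2B, 2-aligned)
  2..4  -- padding (2B)
  4..8  b  (4B, 4-aligned)
  8..10  g  (2B, 2-aligned)
  10..16  -- padding (6B)
  16..24  c  (8B, 8-aligned)
  24..26  f  (2B, 2-aligned)
  26..28  -- padding (2B)
  28..32  d  (4B, 4-aligned)
  32..36  a  (4B, 4-aligned)
  36..40  -- tail padding (4B)
  sizeof = 40, alignof = 8
packed(2) layout:
  0..2  h  (2B, 2-aligned)
  2..6  b  (4B, 2-aligned)
  6..8  g  (2B, 2-aligned)
  8..16  c  (8B, 2-aligned)
  16..18  f  (2B, 2-aligned)
  18..22  d  (4B, 2-aligned)
  22..26  a  (4B, 2-aligned)
  sizeof = 26, alignof = 2
40 − 26 = 14

14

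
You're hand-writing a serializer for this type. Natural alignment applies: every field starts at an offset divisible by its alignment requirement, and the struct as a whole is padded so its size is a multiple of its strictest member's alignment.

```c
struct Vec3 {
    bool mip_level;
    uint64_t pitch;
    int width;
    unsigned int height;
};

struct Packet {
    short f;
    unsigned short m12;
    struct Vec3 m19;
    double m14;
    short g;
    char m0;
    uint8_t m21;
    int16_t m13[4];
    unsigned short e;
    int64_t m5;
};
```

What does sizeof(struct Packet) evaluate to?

64

Vec3: @0: mip_level [1B, align 1] → 1; +7 pad (align 8); @8: pitch [8B, align 8] → 16; @16: width [4B, align 4] → 20; @20: height [4B, align 4] → 24; size 24, align 8
@0: f [2B, align 2] → 2
@2: m12 [2B, align 2] → 4
+4 pad (align 8)
@8: m19 [24B, align 8] → 32
@32: m14 [8B, align 8] → 40
@40: g [2B, align 2] → 42
@42: m0 [1B, align 1] → 43
@43: m21 [1B, align 1] → 44
@44: m13 [8B, align 2] → 52
@52: e [2B, align 2] → 54
+2 pad (align 8)
@56: m5 [8B, align 8] → 64
size 64, align 8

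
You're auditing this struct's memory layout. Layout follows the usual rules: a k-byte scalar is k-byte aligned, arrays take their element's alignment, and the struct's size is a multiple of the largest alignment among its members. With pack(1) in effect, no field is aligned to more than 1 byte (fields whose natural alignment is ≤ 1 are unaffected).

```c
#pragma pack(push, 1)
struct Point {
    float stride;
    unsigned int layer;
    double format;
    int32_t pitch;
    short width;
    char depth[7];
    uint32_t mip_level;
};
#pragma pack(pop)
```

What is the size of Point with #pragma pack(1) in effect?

33

0..4  stride  (4B, 1-aligned)
4..8  layer  (4B, 1-aligned)
8..16  format  (8B, 1-aligned)
16..20  pitch  (4B, 1-aligned)
20..22  width  (2B, 1-aligned)
22..29  depth  (7B, 1-aligned)
29..33  mip_level  (4B, 1-aligned)
sizeof = 33, alignof = 1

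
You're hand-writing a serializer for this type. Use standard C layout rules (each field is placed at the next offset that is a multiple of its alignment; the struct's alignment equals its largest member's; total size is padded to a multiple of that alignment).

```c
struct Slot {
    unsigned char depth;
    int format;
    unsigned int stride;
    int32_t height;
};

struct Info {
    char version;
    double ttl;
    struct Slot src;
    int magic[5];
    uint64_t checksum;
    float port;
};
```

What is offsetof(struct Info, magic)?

Slot: @0: depth [1B, align 1] → 1; +3 pad (align 4); @4: format [4B, align 4] → 8; @8: stride [4B, align 4] → 12; @12: height [4B, align 4] → 16; size 16, align 4
@0: version [1B, align 1] → 1
+7 pad (align 8)
@8: ttl [8B, align 8] → 16
@16: src [16B, align 4] → 32
@32: magic [20B, align 4] → 52

32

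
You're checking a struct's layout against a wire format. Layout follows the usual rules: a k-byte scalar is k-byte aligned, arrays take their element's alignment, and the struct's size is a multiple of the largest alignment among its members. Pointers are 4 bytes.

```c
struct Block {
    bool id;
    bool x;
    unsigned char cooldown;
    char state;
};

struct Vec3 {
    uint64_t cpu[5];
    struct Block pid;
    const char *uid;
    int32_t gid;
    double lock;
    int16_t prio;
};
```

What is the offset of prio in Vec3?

Block: 0..1  id  (1B, 1-aligned); 1..2  x  (1B, 1-aligned); 2..3  cooldown  (1B, 1-aligned); 3..4  state  (1B, 1-aligned); sizeof = 4, alignof = 1
0..40  cpu  (40B, 8-aligned)
40..44  pid  (4B, 1-aligned)
44..48  uid  (4B, 4-aligned)
48..52  gid  (4B, 4-aligned)
52..56  -- padding (4B)
56..64  lock  (8B, 8-aligned)
64..66  prio  (2B, 2-aligned)

64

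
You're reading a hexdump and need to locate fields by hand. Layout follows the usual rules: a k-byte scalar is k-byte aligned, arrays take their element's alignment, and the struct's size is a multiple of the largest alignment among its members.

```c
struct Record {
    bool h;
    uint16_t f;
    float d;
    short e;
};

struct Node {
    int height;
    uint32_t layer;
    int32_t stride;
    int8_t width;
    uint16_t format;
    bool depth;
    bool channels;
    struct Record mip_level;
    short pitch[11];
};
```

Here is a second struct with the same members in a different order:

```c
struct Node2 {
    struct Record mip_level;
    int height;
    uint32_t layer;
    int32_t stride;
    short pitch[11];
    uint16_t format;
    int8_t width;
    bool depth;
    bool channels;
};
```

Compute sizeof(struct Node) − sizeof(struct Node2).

Record: 0..1  h  (1B, 1-aligned); 1..2  -- padding (1B); 2..4  f  (2B, 2-aligned); 4..8  d  (4B, 4-aligned); 8..10  e  (2B, 2-aligned); 10..12  -- tail padding (2B); sizeof = 12, alignof = 4
0..4  height  (4B, 4-aligned)
4..8  layer  (4B, 4-aligned)
8..12  stride  (4B, 4-aligned)
12..13  width  (1B, 1-aligned)
13..14  -- padding (1B)
14..16  format  (2B, 2-aligned)
16..17  depth  (1B, 1-aligned)
17..18  channels  (1B, 1-aligned)
18..20  -- padding (2B)
20..32  mip_level  (12B, 4-aligned)
32..54  pitch  (22B, 2-aligned)
54..56  -- tail padding (2B)
sizeof = 56, alignof = 4
— Node2 —
0..12  mip_level  (12B, 4-aligned)
12..16  height  (4B, 4-aligned)
16..20  layer  (4B, 4-aligned)
20..24  stride  (4B, 4-aligned)
24..46  pitch  (22B, 2-aligned)
46..48  format  (2B, 2-aligned)
48..49  width  (1B, 1-aligned)
49..50  depth  (1B, 1-aligned)
50..51  channels  (1B, 1-aligned)
51..52  -- tail padding (1B)
sizeof = 52, alignof = 4
56 − 52 = 4

4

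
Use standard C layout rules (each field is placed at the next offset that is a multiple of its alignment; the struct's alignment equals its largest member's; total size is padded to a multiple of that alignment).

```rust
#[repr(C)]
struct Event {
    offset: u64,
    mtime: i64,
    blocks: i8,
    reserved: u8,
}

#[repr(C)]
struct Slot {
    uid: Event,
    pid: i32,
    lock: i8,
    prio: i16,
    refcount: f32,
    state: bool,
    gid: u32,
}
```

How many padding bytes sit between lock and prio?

Event: @0: offset [8B, align 8] → 8; @8: mtime [8B, align 8] → 16; @16: blocks [1B, align 1] → 17; @17: reserved [1B, align 1] → 18; +6 tail pad (align 8); size 24, align 8
@0: uid [24B, align 8] → 24
@24: pid [4B, align 4] → 28
@28: lock [1B, align 1] → 29
+1 pad (align 2)
@30: prio [2B, align 2] → 32

1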